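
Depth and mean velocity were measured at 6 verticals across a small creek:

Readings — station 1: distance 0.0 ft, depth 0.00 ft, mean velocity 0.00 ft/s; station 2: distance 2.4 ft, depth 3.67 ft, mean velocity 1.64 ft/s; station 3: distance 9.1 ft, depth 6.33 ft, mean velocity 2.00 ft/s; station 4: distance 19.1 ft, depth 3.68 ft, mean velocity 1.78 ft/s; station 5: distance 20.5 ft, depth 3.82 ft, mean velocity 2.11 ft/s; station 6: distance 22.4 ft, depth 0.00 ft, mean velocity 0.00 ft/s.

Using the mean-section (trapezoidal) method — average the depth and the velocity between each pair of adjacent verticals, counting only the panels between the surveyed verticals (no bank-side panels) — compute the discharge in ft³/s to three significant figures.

173 ft³/s

Panel 1-2: Δb = 2.4 ft, d̄ = (0.00+3.67)/2 = 1.835, v̄ = (0.00+1.64)/2 = 0.82 → q = 2.4×1.835×0.82 = 3.611 ft³/s
Panel 2-3: Δb = 6.7 ft, d̄ = (3.67+6.33)/2 = 5, v̄ = (1.64+2.00)/2 = 1.82 → q = 6.7×5×1.82 = 60.97 ft³/s
Panel 3-4: Δb = 10 ft, d̄ = (6.33+3.68)/2 = 5.005, v̄ = (2.00+1.78)/2 = 1.89 → q = 10×5.005×1.89 = 94.59 ft³/s
Panel 4-5: Δb = 1.4 ft, d̄ = (3.68+3.82)/2 = 3.75, v̄ = (1.78+2.11)/2 = 1.945 → q = 1.4×3.75×1.945 = 10.21 ft³/s
Panel 5-6: Δb = 1.9 ft, d̄ = (3.82+0.00)/2 = 1.91, v̄ = (2.11+0.00)/2 = 1.055 → q = 1.9×1.91×1.055 = 3.829 ft³/s
Q = Σ q = 173.2 ft³/s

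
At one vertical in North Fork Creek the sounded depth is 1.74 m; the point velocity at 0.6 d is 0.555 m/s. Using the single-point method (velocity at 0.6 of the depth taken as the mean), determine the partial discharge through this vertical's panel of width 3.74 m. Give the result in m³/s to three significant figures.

3.61 m³/s

v̄ = v₀.₆ = 0.555 m/s
q = v̄ × d × w = 0.5550 × 1.74 × 3.74 = 3.612 m³/s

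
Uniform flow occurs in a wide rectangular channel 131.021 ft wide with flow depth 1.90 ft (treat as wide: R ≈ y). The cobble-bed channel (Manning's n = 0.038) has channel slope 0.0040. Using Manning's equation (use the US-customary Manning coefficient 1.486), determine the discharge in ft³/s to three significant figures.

A = b·y = 131.021 × 1.90 = 248.9 ft²
Wide channel: R ≈ y = 1.90 ft
Q = (1.486/n)·A·R^(2/3)·S^(1/2) = (1.486/0.038) × 248.9 × 1.900^(2/3) × 0.0040^(1/2) = 944.5 ft³/s

944 ft³/s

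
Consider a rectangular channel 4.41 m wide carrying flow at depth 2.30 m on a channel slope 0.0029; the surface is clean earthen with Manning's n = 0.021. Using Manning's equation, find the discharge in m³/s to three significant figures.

A = b·y = 4.41 × 2.30 = 10.14 m²
P = b + 2y = 4.41 + 2×2.30 = 9.010 m
R = A/P = 10.14/9.010 = 1.126 m
Q = (1/n)·A·R^(2/3)·S^(1/2) = (1/0.021) × 10.14 × 1.126^(2/3) × 0.0029^(1/2) = 28.15 m³/s

28.1 m³/s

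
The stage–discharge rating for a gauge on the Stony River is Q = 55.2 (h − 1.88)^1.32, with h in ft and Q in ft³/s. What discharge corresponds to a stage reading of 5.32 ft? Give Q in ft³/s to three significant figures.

Q = 55.2 × (5.32 − 1.88)^1.32 = 55.2 × 3.44^1.32 = 282.0 ft³/s

282 ft³/s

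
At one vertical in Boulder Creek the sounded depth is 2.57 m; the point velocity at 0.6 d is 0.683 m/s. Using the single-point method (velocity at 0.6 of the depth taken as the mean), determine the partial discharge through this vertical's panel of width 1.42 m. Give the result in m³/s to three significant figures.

2.49 m³/s

v̄ = v₀.₆ = 0.683 m/s
q = v̄ × d × w = 0.6830 × 2.57 × 1.42 = 2.493 m³/s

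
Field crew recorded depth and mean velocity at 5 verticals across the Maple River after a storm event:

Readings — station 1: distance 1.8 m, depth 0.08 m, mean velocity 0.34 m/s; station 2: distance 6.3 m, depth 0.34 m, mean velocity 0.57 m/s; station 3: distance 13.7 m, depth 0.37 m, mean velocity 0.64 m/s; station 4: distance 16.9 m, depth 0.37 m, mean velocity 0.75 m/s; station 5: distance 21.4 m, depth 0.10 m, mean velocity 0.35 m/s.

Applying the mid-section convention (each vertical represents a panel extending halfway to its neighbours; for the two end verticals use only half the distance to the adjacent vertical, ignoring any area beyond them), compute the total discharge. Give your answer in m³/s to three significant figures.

w_1 = (6.3 − 1.8)/2 = 2.25 m; q_1 = 0.34 × 0.08 × 2.25 = 0.06120 m³/s
w_2 = (13.7 − 1.8)/2 = 5.95 m; q_2 = 0.57 × 0.34 × 5.95 = 1.153 m³/s
w_3 = (16.9 − 6.3)/2 = 5.3 m; q_3 = 0.64 × 0.37 × 5.3 = 1.255 m³/s
w_4 = (21.4 − 13.7)/2 = 3.85 m; q_4 = 0.75 × 0.37 × 3.85 = 1.068 m³/s
w_5 = (21.4 − 16.9)/2 = 2.25 m; q_5 = 0.35 × 0.10 × 2.25 = 0.07875 m³/s
Q = Σ qᵢ = 3.616 m³/s

3.62 m³/s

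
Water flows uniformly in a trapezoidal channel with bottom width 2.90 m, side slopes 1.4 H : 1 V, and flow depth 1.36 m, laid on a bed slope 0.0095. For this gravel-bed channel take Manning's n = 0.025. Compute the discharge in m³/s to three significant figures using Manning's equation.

A = (b + z·y)·y = (2.90 + 1.4×1.36)×1.36 = 6.533 m²
P = b + 2y√(1+z²) = 2.90 + 2×1.36×√(1+1.4²) = 7.580 m
R = A/P = 6.533/7.580 = 0.8620 m
Q = (1/n)·A·R^(2/3)·S^(1/2) = (1/0.025) × 6.533 × 0.8620^(2/3) × 0.0095^(1/2) = 23.07 m³/s

23.1 m³/s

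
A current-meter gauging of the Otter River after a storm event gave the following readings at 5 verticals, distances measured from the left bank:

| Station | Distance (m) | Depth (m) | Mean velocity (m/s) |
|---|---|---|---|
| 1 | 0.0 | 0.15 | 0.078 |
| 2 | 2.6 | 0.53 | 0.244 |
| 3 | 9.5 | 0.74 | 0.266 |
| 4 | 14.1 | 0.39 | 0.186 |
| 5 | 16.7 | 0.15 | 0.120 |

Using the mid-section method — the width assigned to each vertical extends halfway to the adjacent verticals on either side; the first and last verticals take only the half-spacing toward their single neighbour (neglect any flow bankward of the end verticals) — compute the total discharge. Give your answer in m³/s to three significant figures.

2.05 m³/s

w_1 = (2.6 − 0.0)/2 = 1.3 m; q_1 = 0.078 × 0.15 × 1.3 = 0.01521 m³/s
w_2 = (9.5 − 0.0)/2 = 4.75 m; q_2 = 0.244 × 0.53 × 4.75 = 0.6143 m³/s
w_3 = (14.1 − 2.6)/2 = 5.75 m; q_3 = 0.266 × 0.74 × 5.75 = 1.132 m³/s
w_4 = (16.7 − 9.5)/2 = 3.6 m; q_4 = 0.186 × 0.39 × 3.6 = 0.2611 m³/s
w_5 = (16.7 − 14.1)/2 = 1.3 m; q_5 = 0.120 × 0.15 × 1.3 = 0.02340 m³/s
Q = Σ qᵢ = 2.046 m³/s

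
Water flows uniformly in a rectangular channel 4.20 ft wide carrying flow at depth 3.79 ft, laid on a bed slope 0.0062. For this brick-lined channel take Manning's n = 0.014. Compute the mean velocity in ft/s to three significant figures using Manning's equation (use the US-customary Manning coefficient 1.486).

10.2 ft/s

A = b·y = 4.20 × 3.79 = 15.92 ft²
P = b + 2y = 4.20 + 2×3.79 = 11.78 ft
R = A/P = 15.92/11.78 = 1.351 ft
Q = (1.486/n)·A·R^(2/3)·S^(1/2) = (1.486/0.014) × 15.92 × 1.351^(2/3) × 0.0062^(1/2) = 162.6 ft³/s
V = Q/A = 162.6/15.92 = 10.22 ft/s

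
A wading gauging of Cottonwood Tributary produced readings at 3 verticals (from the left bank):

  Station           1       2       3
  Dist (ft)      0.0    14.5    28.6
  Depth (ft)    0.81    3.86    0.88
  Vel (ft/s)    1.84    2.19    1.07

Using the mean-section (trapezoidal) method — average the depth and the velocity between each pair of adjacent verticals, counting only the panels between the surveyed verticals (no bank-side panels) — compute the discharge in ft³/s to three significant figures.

Panel 1-2: Δb = 14.5 ft, d̄ = (0.81+3.86)/2 = 2.335, v̄ = (1.84+2.19)/2 = 2.015 → q = 14.5×2.335×2.015 = 68.22 ft³/s
Panel 2-3: Δb = 14.1 ft, d̄ = (3.86+0.88)/2 = 2.37, v̄ = (2.19+1.07)/2 = 1.63 → q = 14.1×2.37×1.63 = 54.47 ft³/s
Q = Σ q = 122.7 ft³/s

123 ft³/s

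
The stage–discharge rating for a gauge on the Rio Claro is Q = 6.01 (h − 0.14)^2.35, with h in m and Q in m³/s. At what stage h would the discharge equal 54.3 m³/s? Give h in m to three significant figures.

2.69 m

h − h₀ = (Q/C)^(1/b) = (54.3/6.01)^(1/2.35) = 2.551 m
h = 0.14 + 2.551 = 2.691 m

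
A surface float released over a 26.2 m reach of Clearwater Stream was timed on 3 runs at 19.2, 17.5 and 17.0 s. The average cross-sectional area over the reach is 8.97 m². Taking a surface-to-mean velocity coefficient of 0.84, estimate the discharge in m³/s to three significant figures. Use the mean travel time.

11.0 m³/s

t̄ = (19.2 + 17.5 + 17.0) / 3 = 17.9 s
v_surface = L / t̄ = 26.2 / 17.9 = 1.464 m/s
v_mean = 0.84 × 1.464 = 1.229 m/s
Q = A × v_mean = 8.97 × 1.229 = 11.03 m³/s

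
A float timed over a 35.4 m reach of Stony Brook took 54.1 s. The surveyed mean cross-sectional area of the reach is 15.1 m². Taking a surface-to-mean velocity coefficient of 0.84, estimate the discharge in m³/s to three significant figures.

8.30 m³/s

v_surface = L / t̄ = 35.4 / 54.1 = 0.6543 m/s
v_mean = 0.84 × 0.6543 = 0.5496 m/s
Q = A × v_mean = 15.1 × 0.5496 = 8.300 m³/s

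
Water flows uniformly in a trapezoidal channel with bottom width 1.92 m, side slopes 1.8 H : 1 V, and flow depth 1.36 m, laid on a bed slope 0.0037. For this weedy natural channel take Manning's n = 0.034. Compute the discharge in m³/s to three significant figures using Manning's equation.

9.08 m³/s

A = (b + z·y)·y = (1.92 + 1.8×1.36)×1.36 = 5.940 m²
P = b + 2y√(1+z²) = 1.92 + 2×1.36×√(1+1.8²) = 7.521 m
R = A/P = 5.940/7.521 = 0.7899 m
Q = (1/n)·A·R^(2/3)·S^(1/2) = (1/0.034) × 5.940 × 0.7899^(2/3) × 0.0037^(1/2) = 9.081 m³/s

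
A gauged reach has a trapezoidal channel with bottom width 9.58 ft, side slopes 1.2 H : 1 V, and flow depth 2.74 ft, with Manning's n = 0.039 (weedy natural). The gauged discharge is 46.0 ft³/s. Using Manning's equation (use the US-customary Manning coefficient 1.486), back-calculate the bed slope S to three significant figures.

A = (b + z·y)·y = (9.58 + 1.2×2.74)×2.74 = 35.26 ft²
P = b + 2y√(1+z²) = 9.58 + 2×2.74×√(1+1.2²) = 18.14 ft
R = A/P = 35.26/18.14 = 1.944 ft
S = (Q·n / (1.486·A·R^(2/3)))² = (46.0×0.039 / (1.486×35.26×1.557))² = 0.0004833

0.000483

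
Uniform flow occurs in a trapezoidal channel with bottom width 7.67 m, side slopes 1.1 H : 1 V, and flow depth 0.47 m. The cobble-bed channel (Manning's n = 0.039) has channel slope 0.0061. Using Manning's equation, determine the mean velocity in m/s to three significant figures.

A = (b + z·y)·y = (7.67 + 1.1×0.47)×0.47 = 3.848 m²
P = b + 2y√(1+z²) = 7.67 + 2×0.47×√(1+1.1²) = 9.067 m
R = A/P = 3.848/9.067 = 0.4244 m
Q = (1/n)·A·R^(2/3)·S^(1/2) = (1/0.039) × 3.848 × 0.4244^(2/3) × 0.0061^(1/2) = 4.352 m³/s
V = Q/A = 4.352/3.848 = 1.131 m/s

1.13 m/s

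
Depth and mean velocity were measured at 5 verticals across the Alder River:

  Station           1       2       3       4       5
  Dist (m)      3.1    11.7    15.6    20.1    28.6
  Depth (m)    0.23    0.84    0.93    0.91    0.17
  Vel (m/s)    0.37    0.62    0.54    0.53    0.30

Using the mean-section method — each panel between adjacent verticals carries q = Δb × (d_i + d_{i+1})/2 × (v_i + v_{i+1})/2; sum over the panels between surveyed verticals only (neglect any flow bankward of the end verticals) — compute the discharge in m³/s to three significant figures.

8.40 m³/s

Panel 1-2: Δb = 8.6 m, d̄ = (0.23+0.84)/2 = 0.535, v̄ = (0.37+0.62)/2 = 0.495 → q = 8.6×0.535×0.495 = 2.277 m³/s
Panel 2-3: Δb = 3.9 m, d̄ = (0.84+0.93)/2 = 0.885, v̄ = (0.62+0.54)/2 = 0.58 → q = 3.9×0.885×0.58 = 2.002 m³/s
Panel 3-4: Δb = 4.5 m, d̄ = (0.93+0.91)/2 = 0.92, v̄ = (0.54+0.53)/2 = 0.535 → q = 4.5×0.92×0.535 = 2.215 m³/s
Panel 4-5: Δb = 8.5 m, d̄ = (0.91+0.17)/2 = 0.54, v̄ = (0.53+0.30)/2 = 0.415 → q = 8.5×0.54×0.415 = 1.905 m³/s
Q = Σ q = 8.399 m³/s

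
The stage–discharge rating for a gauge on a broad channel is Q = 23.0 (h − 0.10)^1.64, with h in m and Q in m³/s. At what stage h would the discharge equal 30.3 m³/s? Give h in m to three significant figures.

1.28 m

h − h₀ = (Q/C)^(1/b) = (30.3/23.0)^(1/1.64) = 1.183 m
h = 0.10 + 1.183 = 1.283 m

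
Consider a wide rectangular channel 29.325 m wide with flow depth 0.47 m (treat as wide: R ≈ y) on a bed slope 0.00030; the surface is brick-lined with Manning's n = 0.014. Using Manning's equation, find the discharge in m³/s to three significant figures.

10.3 m³/s

A = b·y = 29.325 × 0.47 = 13.78 m²
Wide channel: R ≈ y = 0.47 m
Q = (1/n)·A·R^(2/3)·S^(1/2) = (1/0.014) × 13.78 × 0.4700^(2/3) × 0.00030^(1/2) = 10.31 m³/s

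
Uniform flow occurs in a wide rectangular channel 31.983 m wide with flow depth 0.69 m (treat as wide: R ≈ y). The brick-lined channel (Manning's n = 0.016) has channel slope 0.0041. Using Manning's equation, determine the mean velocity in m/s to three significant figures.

A = b·y = 31.983 × 0.69 = 22.07 m²
Wide channel: R ≈ y = 0.69 m
Q = (1/n)·A·R^(2/3)·S^(1/2) = (1/0.016) × 22.07 × 0.6900^(2/3) × 0.0041^(1/2) = 68.96 m³/s
V = Q/A = 68.96/22.07 = 3.125 m/s

3.12 m/s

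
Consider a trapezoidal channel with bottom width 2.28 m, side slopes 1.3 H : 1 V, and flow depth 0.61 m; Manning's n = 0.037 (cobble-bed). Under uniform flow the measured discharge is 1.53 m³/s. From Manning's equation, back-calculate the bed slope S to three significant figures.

A = (b + z·y)·y = (2.28 + 1.3×0.61)×0.61 = 1.875 m²
P = b + 2y√(1+z²) = 2.28 + 2×0.61×√(1+1.3²) = 4.281 m
R = A/P = 1.875/4.281 = 0.4379 m
S = (Q·n / (1·A·R^(2/3)))² = (1.53×0.037 / (1×1.875×0.5766))² = 0.002743

0.00274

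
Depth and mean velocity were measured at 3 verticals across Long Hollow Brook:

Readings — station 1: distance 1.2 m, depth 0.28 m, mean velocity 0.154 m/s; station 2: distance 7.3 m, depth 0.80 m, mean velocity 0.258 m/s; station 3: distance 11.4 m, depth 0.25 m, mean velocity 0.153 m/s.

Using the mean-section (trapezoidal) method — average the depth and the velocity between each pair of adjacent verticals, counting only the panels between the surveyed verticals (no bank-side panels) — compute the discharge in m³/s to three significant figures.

1.12 m³/s

Panel 1-2: Δb = 6.1 m, d̄ = (0.28+0.80)/2 = 0.54, v̄ = (0.154+0.258)/2 = 0.206 → q = 6.1×0.54×0.206 = 0.6786 m³/s
Panel 2-3: Δb = 4.1 m, d̄ = (0.80+0.25)/2 = 0.525, v̄ = (0.258+0.153)/2 = 0.2055 → q = 4.1×0.525×0.2055 = 0.4423 m³/s
Q = Σ q = 1.121 m³/s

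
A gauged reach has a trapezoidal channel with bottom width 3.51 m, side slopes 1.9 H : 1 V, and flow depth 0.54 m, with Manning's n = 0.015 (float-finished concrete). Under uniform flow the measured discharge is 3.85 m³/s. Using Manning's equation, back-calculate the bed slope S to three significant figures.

A = (b + z·y)·y = (3.51 + 1.9×0.54)×0.54 = 2.449 m²
P = b + 2y√(1+z²) = 3.51 + 2×0.54×√(1+1.9²) = 5.829 m
R = A/P = 2.449/5.829 = 0.4202 m
S = (Q·n / (1·A·R^(2/3)))² = (3.85×0.015 / (1×2.449×0.5610))² = 0.001766

0.00177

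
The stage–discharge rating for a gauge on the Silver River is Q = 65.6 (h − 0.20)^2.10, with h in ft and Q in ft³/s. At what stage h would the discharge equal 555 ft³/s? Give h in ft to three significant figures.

h − h₀ = (Q/C)^(1/b) = (555/65.6)^(1/2.10) = 2.764 ft
h = 0.20 + 2.764 = 2.964 ft

2.96 ft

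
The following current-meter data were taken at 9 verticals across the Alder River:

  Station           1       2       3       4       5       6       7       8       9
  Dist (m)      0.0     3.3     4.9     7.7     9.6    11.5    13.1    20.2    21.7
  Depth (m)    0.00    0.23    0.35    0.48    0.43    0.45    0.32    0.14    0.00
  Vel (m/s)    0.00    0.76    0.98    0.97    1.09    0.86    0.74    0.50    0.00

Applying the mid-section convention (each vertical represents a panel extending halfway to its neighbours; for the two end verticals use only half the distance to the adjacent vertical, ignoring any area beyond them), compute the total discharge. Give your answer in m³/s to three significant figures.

5.18 m³/s

w_2 = (4.9 − 0.0)/2 = 2.45 m; q_2 = 0.76 × 0.23 × 2.45 = 0.4283 m³/s
w_3 = (7.7 − 3.3)/2 = 2.2 m; q_3 = 0.98 × 0.35 × 2.2 = 0.7546 m³/s
w_4 = (9.6 − 4.9)/2 = 2.35 m; q_4 = 0.97 × 0.48 × 2.35 = 1.094 m³/s
w_5 = (11.5 − 7.7)/2 = 1.9 m; q_5 = 1.09 × 0.43 × 1.9 = 0.8905 m³/s
w_6 = (13.1 − 9.6)/2 = 1.75 m; q_6 = 0.86 × 0.45 × 1.75 = 0.6773 m³/s
w_7 = (20.2 − 11.5)/2 = 4.35 m; q_7 = 0.74 × 0.32 × 4.35 = 1.030 m³/s
w_8 = (21.7 − 13.1)/2 = 4.3 m; q_8 = 0.50 × 0.14 × 4.3 = 0.3010 m³/s
Stations 1, 9 contribute zero (depth or velocity is 0).
Q = Σ qᵢ = 5.176 m³/s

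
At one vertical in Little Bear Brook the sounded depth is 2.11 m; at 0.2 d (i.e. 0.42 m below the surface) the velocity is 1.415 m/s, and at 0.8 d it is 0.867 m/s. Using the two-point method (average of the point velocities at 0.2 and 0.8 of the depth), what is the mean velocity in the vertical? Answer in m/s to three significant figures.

1.14 m/s

v̄ = (1.415 + 0.867) / 2 = 1.141 m/s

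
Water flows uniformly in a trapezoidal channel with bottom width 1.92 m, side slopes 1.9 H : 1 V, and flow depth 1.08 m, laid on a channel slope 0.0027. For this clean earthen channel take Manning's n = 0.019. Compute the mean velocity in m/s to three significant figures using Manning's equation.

2.06 m/s

A = (b + z·y)·y = (1.92 + 1.9×1.08)×1.08 = 4.290 m²
P = b + 2y√(1+z²) = 1.92 + 2×1.08×√(1+1.9²) = 6.558 m
R = A/P = 4.290/6.558 = 0.6542 m
Q = (1/n)·A·R^(2/3)·S^(1/2) = (1/0.019) × 4.290 × 0.6542^(2/3) × 0.0027^(1/2) = 8.841 m³/s
V = Q/A = 8.841/4.290 = 2.061 m/s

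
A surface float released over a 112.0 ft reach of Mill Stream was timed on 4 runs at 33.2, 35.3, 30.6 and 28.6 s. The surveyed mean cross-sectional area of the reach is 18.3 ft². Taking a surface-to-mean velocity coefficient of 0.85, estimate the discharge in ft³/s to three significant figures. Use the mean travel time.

t̄ = (33.2 + 35.3 + 30.6 + 28.6) / 4 = 31.925 s
v_surface = L / t̄ = 112.0 / 31.925 = 3.508 ft/s
v_mean = 0.85 × 3.508 = 2.982 ft/s
Q = A × v_mean = 18.3 × 2.982 = 54.57 ft³/s

54.6 ft³/s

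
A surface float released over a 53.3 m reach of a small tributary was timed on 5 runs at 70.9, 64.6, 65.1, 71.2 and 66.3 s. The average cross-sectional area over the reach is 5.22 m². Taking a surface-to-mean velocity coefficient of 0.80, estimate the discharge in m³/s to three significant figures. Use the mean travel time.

t̄ = (70.9 + 64.6 + 65.1 + 71.2 + 66.3) / 5 = 67.62 s
v_surface = L / t̄ = 53.3 / 67.62 = 0.7882 m/s
v_mean = 0.80 × 0.7882 = 0.6306 m/s
Q = A × v_mean = 5.22 × 0.6306 = 3.292 m³/s

3.29 m³/s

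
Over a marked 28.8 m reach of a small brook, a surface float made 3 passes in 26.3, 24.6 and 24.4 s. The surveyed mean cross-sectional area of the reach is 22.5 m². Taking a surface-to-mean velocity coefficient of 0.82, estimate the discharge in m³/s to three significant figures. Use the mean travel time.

t̄ = (26.3 + 24.6 + 24.4) / 3 = 25.1 s
v_surface = L / t̄ = 28.8 / 25.1 = 1.147 m/s
v_mean = 0.82 × 1.147 = 0.9409 m/s
Q = A × v_mean = 22.5 × 0.9409 = 21.17 m³/s

21.2 m³/s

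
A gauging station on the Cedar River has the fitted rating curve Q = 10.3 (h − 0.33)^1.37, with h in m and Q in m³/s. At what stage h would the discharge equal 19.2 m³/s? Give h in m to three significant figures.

h − h₀ = (Q/C)^(1/b) = (19.2/10.3)^(1/1.37) = 1.576 m
h = 0.33 + 1.576 = 1.906 m

1.91 m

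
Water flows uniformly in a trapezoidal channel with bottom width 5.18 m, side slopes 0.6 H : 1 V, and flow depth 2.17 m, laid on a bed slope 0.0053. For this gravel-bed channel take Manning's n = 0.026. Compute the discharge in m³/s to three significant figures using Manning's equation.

48.7 m³/s

A = (b + z·y)·y = (5.18 + 0.6×2.17)×2.17 = 14.07 m²
P = b + 2y√(1+z²) = 5.18 + 2×2.17×√(1+0.6²) = 10.24 m
R = A/P = 14.07/10.24 = 1.373 m
Q = (1/n)·A·R^(2/3)·S^(1/2) = (1/0.026) × 14.07 × 1.373^(2/3) × 0.0053^(1/2) = 48.66 m³/s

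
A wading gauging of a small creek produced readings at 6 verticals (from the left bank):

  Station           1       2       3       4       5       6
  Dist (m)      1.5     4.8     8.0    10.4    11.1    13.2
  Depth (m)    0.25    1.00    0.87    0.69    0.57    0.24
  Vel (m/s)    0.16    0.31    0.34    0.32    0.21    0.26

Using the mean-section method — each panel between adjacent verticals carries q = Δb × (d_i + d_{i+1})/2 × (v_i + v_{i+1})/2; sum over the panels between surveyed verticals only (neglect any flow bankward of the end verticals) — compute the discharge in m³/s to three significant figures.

2.39 m³/s

Panel 1-2: Δb = 3.3 m, d̄ = (0.25+1.00)/2 = 0.625, v̄ = (0.16+0.31)/2 = 0.235 → q = 3.3×0.625×0.235 = 0.4847 m³/s
Panel 2-3: Δb = 3.2 m, d̄ = (1.00+0.87)/2 = 0.935, v̄ = (0.31+0.34)/2 = 0.325 → q = 3.2×0.935×0.325 = 0.9724 m³/s
Panel 3-4: Δb = 2.4 m, d̄ = (0.87+0.69)/2 = 0.78, v̄ = (0.34+0.32)/2 = 0.33 → q = 2.4×0.78×0.33 = 0.6178 m³/s
Panel 4-5: Δb = 0.7 m, d̄ = (0.69+0.57)/2 = 0.63, v̄ = (0.32+0.21)/2 = 0.265 → q = 0.7×0.63×0.265 = 0.1169 m³/s
Panel 5-6: Δb = 2.1 m, d̄ = (0.57+0.24)/2 = 0.405, v̄ = (0.21+0.26)/2 = 0.235 → q = 2.1×0.405×0.235 = 0.1999 m³/s
Q = Σ q = 2.392 m³/s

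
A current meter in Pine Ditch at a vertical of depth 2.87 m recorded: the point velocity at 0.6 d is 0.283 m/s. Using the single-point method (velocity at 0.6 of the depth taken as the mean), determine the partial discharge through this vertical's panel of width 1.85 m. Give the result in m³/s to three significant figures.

1.50 m³/s

v̄ = v₀.₆ = 0.283 m/s
q = v̄ × d × w = 0.2830 × 2.87 × 1.85 = 1.503 m³/s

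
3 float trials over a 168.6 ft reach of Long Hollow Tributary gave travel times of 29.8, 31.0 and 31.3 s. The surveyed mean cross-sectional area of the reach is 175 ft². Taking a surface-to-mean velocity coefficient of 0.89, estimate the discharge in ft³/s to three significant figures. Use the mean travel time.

t̄ = (29.8 + 31.0 + 31.3) / 3 = 30.7 s
v_surface = L / t̄ = 168.6 / 30.7 = 5.492 ft/s
v_mean = 0.89 × 5.492 = 4.888 ft/s
Q = A × v_mean = 175 × 4.888 = 855.4 ft³/s

855 ft³/s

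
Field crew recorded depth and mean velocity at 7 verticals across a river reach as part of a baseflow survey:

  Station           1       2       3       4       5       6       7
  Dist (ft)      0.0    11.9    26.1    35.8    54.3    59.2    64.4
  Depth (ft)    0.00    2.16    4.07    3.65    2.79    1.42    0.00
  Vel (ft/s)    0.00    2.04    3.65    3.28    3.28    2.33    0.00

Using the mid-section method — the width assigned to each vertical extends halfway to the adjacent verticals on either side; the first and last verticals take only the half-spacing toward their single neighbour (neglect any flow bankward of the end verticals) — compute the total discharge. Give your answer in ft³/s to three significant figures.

528 ft³/s

w_2 = (26.1 − 0.0)/2 = 13.05 ft; q_2 = 2.04 × 2.16 × 13.05 = 57.50 ft³/s
w_3 = (35.8 − 11.9)/2 = 11.95 ft; q_3 = 3.65 × 4.07 × 11.95 = 177.5 ft³/s
w_4 = (54.3 − 26.1)/2 = 14.1 ft; q_4 = 3.28 × 3.65 × 14.1 = 168.8 ft³/s
w_5 = (59.2 − 35.8)/2 = 11.7 ft; q_5 = 3.28 × 2.79 × 11.7 = 107.1 ft³/s
w_6 = (64.4 − 54.3)/2 = 5.05 ft; q_6 = 2.33 × 1.42 × 5.05 = 16.71 ft³/s
Stations 1, 7 contribute zero (depth or velocity is 0).
Q = Σ qᵢ = 527.6 ft³/s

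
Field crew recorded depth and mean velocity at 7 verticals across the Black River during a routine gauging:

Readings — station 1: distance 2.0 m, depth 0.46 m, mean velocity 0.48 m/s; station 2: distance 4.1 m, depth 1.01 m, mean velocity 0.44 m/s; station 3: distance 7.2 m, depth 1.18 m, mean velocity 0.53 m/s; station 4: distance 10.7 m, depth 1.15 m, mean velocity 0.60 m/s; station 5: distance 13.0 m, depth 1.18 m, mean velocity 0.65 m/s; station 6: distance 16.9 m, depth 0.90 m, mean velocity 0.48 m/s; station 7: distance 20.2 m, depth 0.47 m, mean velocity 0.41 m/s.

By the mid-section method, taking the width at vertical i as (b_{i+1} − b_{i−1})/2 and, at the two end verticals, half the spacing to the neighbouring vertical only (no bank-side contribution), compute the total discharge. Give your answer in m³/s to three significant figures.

9.70 m³/s

w_1 = (4.1 − 2.0)/2 = 1.05 m; q_1 = 0.48 × 0.46 × 1.05 = 0.2318 m³/s
w_2 = (7.2 − 2.0)/2 = 2.6 m; q_2 = 0.44 × 1.01 × 2.6 = 1.155 m³/s
w_3 = (10.7 − 4.1)/2 = 3.3 m; q_3 = 0.53 × 1.18 × 3.3 = 2.064 m³/s
w_4 = (13.0 − 7.2)/2 = 2.9 m; q_4 = 0.60 × 1.15 × 2.9 = 2.001 m³/s
w_5 = (16.9 − 10.7)/2 = 3.1 m; q_5 = 0.65 × 1.18 × 3.1 = 2.378 m³/s
w_6 = (20.2 − 13.0)/2 = 3.6 m; q_6 = 0.48 × 0.90 × 3.6 = 1.555 m³/s
w_7 = (20.2 − 16.9)/2 = 1.65 m; q_7 = 0.41 × 0.47 × 1.65 = 0.3180 m³/s
Q = Σ qᵢ = 9.703 m³/s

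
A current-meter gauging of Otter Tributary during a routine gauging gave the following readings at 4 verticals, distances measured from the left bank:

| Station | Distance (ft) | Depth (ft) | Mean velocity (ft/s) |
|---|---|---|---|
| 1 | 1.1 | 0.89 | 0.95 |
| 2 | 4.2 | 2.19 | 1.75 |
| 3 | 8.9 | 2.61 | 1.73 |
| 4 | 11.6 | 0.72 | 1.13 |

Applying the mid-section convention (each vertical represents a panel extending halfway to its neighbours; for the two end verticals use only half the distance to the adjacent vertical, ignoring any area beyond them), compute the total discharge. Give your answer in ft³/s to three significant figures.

w_1 = (4.2 − 1.1)/2 = 1.55 ft; q_1 = 0.95 × 0.89 × 1.55 = 1.311 ft³/s
w_2 = (8.9 − 1.1)/2 = 3.9 ft; q_2 = 1.75 × 2.19 × 3.9 = 14.95 ft³/s
w_3 = (11.6 − 4.2)/2 = 3.7 ft; q_3 = 1.73 × 2.61 × 3.7 = 16.71 ft³/s
w_4 = (11.6 − 8.9)/2 = 1.35 ft; q_4 = 1.13 × 0.72 × 1.35 = 1.098 ft³/s
Q = Σ qᵢ = 34.06 ft³/s

34.1 ft³/s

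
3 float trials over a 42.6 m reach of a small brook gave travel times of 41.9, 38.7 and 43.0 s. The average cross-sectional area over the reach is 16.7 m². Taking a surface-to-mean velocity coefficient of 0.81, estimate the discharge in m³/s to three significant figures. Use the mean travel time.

14.0 m³/s

t̄ = (41.9 + 38.7 + 43.0) / 3 = 41.2 s
v_surface = L / t̄ = 42.6 / 41.2 = 1.034 m/s
v_mean = 0.81 × 1.034 = 0.8375 m/s
Q = A × v_mean = 16.7 × 0.8375 = 13.99 m³/s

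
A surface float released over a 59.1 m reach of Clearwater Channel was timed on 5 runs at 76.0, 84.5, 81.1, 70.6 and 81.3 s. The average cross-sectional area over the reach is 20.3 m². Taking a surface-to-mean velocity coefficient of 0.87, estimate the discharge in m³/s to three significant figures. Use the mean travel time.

t̄ = (76.0 + 84.5 + 81.1 + 70.6 + 81.3) / 5 = 78.7 s
v_surface = L / t̄ = 59.1 / 78.7 = 0.7510 m/s
v_mean = 0.87 × 0.7510 = 0.6533 m/s
Q = A × v_mean = 20.3 × 0.6533 = 13.26 m³/s

13.3 m³/s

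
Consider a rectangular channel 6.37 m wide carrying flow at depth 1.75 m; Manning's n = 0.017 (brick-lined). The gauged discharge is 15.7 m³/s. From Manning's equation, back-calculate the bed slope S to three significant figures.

A = b·y = 6.37 × 1.75 = 11.15 m²
P = b + 2y = 6.37 + 2×1.75 = 9.870 m
R = A/P = 11.15/9.870 = 1.129 m
S = (Q·n / (1·A·R^(2/3)))² = (15.7×0.017 / (1×11.15×1.085))² = 0.0004874

0.000487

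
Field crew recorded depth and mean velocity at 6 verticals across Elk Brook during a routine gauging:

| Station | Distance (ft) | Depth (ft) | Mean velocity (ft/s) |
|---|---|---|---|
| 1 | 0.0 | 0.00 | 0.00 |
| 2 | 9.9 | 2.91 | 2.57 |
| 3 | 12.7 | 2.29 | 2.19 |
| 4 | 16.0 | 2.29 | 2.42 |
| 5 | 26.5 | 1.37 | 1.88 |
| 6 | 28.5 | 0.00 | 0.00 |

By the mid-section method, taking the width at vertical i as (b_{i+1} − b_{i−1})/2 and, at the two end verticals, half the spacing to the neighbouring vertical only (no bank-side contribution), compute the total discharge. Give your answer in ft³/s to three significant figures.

w_2 = (12.7 − 0.0)/2 = 6.35 ft; q_2 = 2.57 × 2.91 × 6.35 = 47.49 ft³/s
w_3 = (16.0 − 9.9)/2 = 3.05 ft; q_3 = 2.19 × 2.29 × 3.05 = 15.30 ft³/s
w_4 = (26.5 − 12.7)/2 = 6.9 ft; q_4 = 2.42 × 2.29 × 6.9 = 38.24 ft³/s
w_5 = (28.5 − 16.0)/2 = 6.25 ft; q_5 = 1.88 × 1.37 × 6.25 = 16.10 ft³/s
Stations 1, 6 contribute zero (depth or velocity is 0).
Q = Σ qᵢ = 117.1 ft³/s

117 ft³/s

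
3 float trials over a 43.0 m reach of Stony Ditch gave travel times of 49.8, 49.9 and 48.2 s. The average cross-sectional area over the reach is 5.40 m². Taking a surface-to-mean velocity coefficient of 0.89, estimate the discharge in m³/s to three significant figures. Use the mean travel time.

t̄ = (49.8 + 49.9 + 48.2) / 3 = 49.3 s
v_surface = L / t̄ = 43.0 / 49.3 = 0.8722 m/s
v_mean = 0.89 × 0.8722 = 0.7763 m/s
Q = A × v_mean = 5.40 × 0.7763 = 4.192 m³/s

4.19 m³/s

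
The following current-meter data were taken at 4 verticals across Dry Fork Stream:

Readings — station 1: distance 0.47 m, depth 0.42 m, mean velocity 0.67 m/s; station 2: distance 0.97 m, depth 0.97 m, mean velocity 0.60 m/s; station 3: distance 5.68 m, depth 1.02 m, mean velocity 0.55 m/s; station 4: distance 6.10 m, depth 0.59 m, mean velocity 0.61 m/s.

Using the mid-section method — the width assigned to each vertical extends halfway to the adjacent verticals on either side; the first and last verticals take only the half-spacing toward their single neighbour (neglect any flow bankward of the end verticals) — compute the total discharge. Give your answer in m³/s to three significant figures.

w_1 = (0.97 − 0.47)/2 = 0.25 m; q_1 = 0.67 × 0.42 × 0.25 = 0.07035 m³/s
w_2 = (5.68 − 0.47)/2 = 2.605 m; q_2 = 0.60 × 0.97 × 2.605 = 1.516 m³/s
w_3 = (6.10 − 0.97)/2 = 2.565 m; q_3 = 0.55 × 1.02 × 2.565 = 1.439 m³/s
w_4 = (6.10 − 5.68)/2 = 0.21 m; q_4 = 0.61 × 0.59 × 0.21 = 0.07558 m³/s
Q = Σ qᵢ = 3.101 m³/s

3.10 m³/s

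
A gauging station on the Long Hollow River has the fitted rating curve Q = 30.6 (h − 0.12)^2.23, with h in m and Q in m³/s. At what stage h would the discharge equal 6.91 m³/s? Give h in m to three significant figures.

h − h₀ = (Q/C)^(1/b) = (6.91/30.6)^(1/2.23) = 0.5131 m
h = 0.12 + 0.5131 = 0.6331 m

0.633 m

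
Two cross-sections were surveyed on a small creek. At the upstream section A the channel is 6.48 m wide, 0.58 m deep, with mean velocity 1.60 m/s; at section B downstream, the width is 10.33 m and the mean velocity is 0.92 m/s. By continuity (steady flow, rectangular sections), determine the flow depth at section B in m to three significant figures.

0.633 m

Q = A₁V₁ = (6.48×0.58) × 1.60 = 6.013 m³/s
d₂ = Q/(b₂ V₂) = 6.013/(10.33×0.92) = 0.6328 m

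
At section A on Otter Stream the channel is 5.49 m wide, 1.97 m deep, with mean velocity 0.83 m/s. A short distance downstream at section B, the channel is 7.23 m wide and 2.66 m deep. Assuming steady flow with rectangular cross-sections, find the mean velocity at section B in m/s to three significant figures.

0.467 m/s

Q = A₁V₁ = (5.49×1.97) × 0.83 = 8.977 m³/s
A₂ = 7.23 × 2.66 = 19.23 m²
V₂ = Q/A₂ = 8.977/19.23 = 0.4668 m/s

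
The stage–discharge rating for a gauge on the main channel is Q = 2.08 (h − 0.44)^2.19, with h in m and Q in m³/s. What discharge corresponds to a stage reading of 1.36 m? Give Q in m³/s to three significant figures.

Q = 2.08 × (1.36 − 0.44)^2.19 = 2.08 × 0.92^2.19 = 1.733 m³/s

1.73 m³/s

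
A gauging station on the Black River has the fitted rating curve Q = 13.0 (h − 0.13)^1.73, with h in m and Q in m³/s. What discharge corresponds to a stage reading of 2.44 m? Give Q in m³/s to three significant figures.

Q = 13.0 × (2.44 − 0.13)^1.73 = 13.0 × 2.31^1.73 = 55.33 m³/s

55.3 m³/s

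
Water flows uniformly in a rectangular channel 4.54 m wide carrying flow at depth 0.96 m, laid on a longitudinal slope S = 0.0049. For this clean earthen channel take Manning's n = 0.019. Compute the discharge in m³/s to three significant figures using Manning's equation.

A = b·y = 4.54 × 0.96 = 4.358 m²
P = b + 2y = 4.54 + 2×0.96 = 6.460 m
R = A/P = 4.358/6.460 = 0.6747 m
Q = (1/n)·A·R^(2/3)·S^(1/2) = (1/0.019) × 4.358 × 0.6747^(2/3) × 0.0049^(1/2) = 12.35 m³/s

12.4 m³/s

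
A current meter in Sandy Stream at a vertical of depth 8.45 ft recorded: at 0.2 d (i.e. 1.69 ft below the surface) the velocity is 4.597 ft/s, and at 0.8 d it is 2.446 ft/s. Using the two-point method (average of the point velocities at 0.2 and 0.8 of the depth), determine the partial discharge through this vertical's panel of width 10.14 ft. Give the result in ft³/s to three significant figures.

v̄ = (4.597 + 2.446) / 2 = 3.522 ft/s
q = v̄ × d × w = 3.522 × 8.45 × 10.14 = 301.7 ft³/s

302 ft³/s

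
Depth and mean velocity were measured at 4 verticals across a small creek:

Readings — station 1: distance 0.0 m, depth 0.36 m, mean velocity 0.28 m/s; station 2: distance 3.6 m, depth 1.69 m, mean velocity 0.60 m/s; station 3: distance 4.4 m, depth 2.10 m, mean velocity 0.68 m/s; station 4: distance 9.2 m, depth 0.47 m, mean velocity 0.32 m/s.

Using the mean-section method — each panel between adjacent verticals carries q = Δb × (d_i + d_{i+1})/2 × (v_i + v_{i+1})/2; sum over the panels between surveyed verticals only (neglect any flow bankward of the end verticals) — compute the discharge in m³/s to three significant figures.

Panel 1-2: Δb = 3.6 m, d̄ = (0.36+1.69)/2 = 1.025, v̄ = (0.28+0.60)/2 = 0.44 → q = 3.6×1.025×0.44 = 1.624 m³/s
Panel 2-3: Δb = 0.8 m, d̄ = (1.69+2.10)/2 = 1.895, v̄ = (0.60+0.68)/2 = 0.64 → q = 0.8×1.895×0.64 = 0.9702 m³/s
Panel 3-4: Δb = 4.8 m, d̄ = (2.10+0.47)/2 = 1.285, v̄ = (0.68+0.32)/2 = 0.5 → q = 4.8×1.285×0.5 = 3.084 m³/s
Q = Σ q = 5.678 m³/s

5.68 m³/s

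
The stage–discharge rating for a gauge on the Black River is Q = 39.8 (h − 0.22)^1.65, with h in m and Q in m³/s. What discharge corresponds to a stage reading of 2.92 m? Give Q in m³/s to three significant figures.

Q = 39.8 × (2.92 − 0.22)^1.65 = 39.8 × 2.7^1.65 = 204.9 m³/s

205 m³/s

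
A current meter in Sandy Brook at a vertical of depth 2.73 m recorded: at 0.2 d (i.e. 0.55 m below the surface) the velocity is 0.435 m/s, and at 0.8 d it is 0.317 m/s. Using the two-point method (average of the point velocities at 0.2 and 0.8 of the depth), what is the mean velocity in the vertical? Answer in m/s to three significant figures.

0.376 m/s

v̄ = (0.435 + 0.317) / 2 = 0.3760 m/s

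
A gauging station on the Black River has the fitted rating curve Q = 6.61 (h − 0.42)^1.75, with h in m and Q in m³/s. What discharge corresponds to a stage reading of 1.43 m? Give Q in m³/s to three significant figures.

6.73 m³/s

Q = 6.61 × (1.43 − 0.42)^1.75 = 6.61 × 1.01^1.75 = 6.726 m³/s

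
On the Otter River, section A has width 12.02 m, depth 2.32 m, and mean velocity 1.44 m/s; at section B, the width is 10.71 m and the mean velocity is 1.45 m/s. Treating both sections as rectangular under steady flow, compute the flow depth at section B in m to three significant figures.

Q = A₁V₁ = (12.02×2.32) × 1.44 = 40.16 m³/s
d₂ = Q/(b₂ V₂) = 40.16/(10.71×1.45) = 2.586 m

2.59 m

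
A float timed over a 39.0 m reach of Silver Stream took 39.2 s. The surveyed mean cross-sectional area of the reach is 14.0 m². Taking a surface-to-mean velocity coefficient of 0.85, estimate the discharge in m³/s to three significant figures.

11.8 m³/s

v_surface = L / t̄ = 39.0 / 39.2 = 0.9949 m/s
v_mean = 0.85 × 0.9949 = 0.8457 m/s
Q = A × v_mean = 14.0 × 0.8457 = 11.84 m³/s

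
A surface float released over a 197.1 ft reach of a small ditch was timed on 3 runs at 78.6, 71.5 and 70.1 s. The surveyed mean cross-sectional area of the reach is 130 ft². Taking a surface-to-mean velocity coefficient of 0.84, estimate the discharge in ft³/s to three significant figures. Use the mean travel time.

293 ft³/s

t̄ = (78.6 + 71.5 + 70.1) / 3 = 73.4 s
v_surface = L / t̄ = 197.1 / 73.4 = 2.685 ft/s
v_mean = 0.84 × 2.685 = 2.256 ft/s
Q = A × v_mean = 130 × 2.256 = 293.2 ft³/s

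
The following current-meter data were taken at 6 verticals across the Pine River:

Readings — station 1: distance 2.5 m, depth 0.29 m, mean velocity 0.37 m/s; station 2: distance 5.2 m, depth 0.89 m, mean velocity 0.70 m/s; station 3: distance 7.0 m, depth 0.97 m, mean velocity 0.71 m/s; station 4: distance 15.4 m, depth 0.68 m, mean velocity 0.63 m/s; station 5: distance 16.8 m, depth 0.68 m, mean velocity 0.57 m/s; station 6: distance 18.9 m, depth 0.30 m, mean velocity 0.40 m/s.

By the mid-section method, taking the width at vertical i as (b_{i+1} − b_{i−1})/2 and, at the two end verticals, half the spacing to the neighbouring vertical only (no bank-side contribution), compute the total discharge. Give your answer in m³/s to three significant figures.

7.96 m³/s

w_1 = (5.2 − 2.5)/2 = 1.35 m; q_1 = 0.37 × 0.29 × 1.35 = 0.1449 m³/s
w_2 = (7.0 − 2.5)/2 = 2.25 m; q_2 = 0.70 × 0.89 × 2.25 = 1.402 m³/s
w_3 = (15.4 − 5.2)/2 = 5.1 m; q_3 = 0.71 × 0.97 × 5.1 = 3.512 m³/s
w_4 = (16.8 − 7.0)/2 = 4.9 m; q_4 = 0.63 × 0.68 × 4.9 = 2.099 m³/s
w_5 = (18.9 − 15.4)/2 = 1.75 m; q_5 = 0.57 × 0.68 × 1.75 = 0.6783 m³/s
w_6 = (18.9 − 16.8)/2 = 1.05 m; q_6 = 0.40 × 0.30 × 1.05 = 0.1260 m³/s
Q = Σ qᵢ = 7.962 m³/s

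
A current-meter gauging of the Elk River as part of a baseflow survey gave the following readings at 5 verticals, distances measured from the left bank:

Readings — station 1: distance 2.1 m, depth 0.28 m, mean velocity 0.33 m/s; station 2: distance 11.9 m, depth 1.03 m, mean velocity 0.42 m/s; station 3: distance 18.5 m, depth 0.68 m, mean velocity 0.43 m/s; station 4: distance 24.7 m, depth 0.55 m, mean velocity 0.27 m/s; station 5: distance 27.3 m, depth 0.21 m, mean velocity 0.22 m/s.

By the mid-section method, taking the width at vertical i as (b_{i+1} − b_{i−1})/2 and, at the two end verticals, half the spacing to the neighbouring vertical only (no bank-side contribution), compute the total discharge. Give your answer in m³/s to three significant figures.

w_1 = (11.9 − 2.1)/2 = 4.9 m; q_1 = 0.33 × 0.28 × 4.9 = 0.4528 m³/s
w_2 = (18.5 − 2.1)/2 = 8.2 m; q_2 = 0.42 × 1.03 × 8.2 = 3.547 m³/s
w_3 = (24.7 − 11.9)/2 = 6.4 m; q_3 = 0.43 × 0.68 × 6.4 = 1.871 m³/s
w_4 = (27.3 − 18.5)/2 = 4.4 m; q_4 = 0.27 × 0.55 × 4.4 = 0.6534 m³/s
w_5 = (27.3 − 24.7)/2 = 1.3 m; q_5 = 0.22 × 0.21 × 1.3 = 0.06006 m³/s
Q = Σ qᵢ = 6.585 m³/s

6.58 m³/s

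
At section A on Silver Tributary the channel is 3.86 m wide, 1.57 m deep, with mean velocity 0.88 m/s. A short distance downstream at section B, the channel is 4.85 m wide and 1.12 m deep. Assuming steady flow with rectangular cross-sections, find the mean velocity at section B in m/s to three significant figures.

Q = A₁V₁ = (3.86×1.57) × 0.88 = 5.333 m³/s
A₂ = 4.85 × 1.12 = 5.432 m²
V₂ = Q/A₂ = 5.333/5.432 = 0.9818 m/s

0.982 m/s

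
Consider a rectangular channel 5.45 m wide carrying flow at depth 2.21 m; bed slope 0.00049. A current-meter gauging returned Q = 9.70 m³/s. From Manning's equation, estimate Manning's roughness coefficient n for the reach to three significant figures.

A = b·y = 5.45 × 2.21 = 12.04 m²
P = b + 2y = 5.45 + 2×2.21 = 9.870 m
R = A/P = 12.04/9.870 = 1.220 m
n = (1/Q)·A·R^(2/3)·S^(1/2) = (1/9.70) × 12.04 × 1.142 × 0.02214 = 0.03139

0.0314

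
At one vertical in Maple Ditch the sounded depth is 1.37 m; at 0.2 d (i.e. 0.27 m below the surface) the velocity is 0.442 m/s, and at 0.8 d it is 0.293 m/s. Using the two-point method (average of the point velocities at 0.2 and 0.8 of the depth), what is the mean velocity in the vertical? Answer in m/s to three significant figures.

v̄ = (0.442 + 0.293) / 2 = 0.3675 m/s

0.368 m/s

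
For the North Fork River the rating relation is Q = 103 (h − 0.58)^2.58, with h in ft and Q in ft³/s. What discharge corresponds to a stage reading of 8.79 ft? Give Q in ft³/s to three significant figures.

23500 ft³/s

Q = 103 × (8.79 − 0.58)^2.58 = 103 × 8.21^2.58 = 23540 ft³/s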